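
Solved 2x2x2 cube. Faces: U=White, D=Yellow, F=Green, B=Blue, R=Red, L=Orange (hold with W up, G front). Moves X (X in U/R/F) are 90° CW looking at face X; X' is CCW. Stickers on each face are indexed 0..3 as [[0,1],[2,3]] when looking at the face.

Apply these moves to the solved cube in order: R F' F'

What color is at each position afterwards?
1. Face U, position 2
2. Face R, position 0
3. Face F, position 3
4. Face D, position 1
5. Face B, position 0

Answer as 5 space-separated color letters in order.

After move 1 (R): R=RRRR U=WGWG F=GYGY D=YBYB B=WBWB
After move 2 (F'): F=YYGG U=WGRR R=BRYR D=OOYB L=OGOW
After move 3 (F'): F=YGYG U=WGBY R=OROR D=GWYB L=OROR
Query 1: U[2] = B
Query 2: R[0] = O
Query 3: F[3] = G
Query 4: D[1] = W
Query 5: B[0] = W

Answer: B O G W W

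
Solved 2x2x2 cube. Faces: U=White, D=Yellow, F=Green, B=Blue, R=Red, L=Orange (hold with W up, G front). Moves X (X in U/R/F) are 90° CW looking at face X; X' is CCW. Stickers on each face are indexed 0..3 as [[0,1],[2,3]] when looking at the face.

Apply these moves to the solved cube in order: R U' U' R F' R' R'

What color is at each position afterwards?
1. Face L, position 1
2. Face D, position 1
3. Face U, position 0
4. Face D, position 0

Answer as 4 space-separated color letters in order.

Answer: Y B G R

Derivation:
After move 1 (R): R=RRRR U=WGWG F=GYGY D=YBYB B=WBWB
After move 2 (U'): U=GGWW F=OOGY R=GYRR B=RRWB L=WBOO
After move 3 (U'): U=GWGW F=WBGY R=OORR B=GYWB L=RROO
After move 4 (R): R=RORO U=GBGY F=WBGB D=YWYG B=WYWB
After move 5 (F'): F=BBWG U=GBRR R=WOYO D=ROYG L=RYOG
After move 6 (R'): R=OOWY U=GWRW F=BBWR D=RBYG B=GYOB
After move 7 (R'): R=OYOW U=GORG F=BWWW D=RBYR B=GYBB
Query 1: L[1] = Y
Query 2: D[1] = B
Query 3: U[0] = G
Query 4: D[0] = R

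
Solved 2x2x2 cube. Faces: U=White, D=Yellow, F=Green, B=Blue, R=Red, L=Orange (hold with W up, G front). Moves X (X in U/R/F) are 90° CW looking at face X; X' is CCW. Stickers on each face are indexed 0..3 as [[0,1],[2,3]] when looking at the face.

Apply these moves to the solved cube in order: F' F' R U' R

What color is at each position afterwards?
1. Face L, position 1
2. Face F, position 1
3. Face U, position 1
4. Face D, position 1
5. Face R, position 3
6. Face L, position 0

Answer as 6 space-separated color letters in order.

Answer: B B R W W Y

Derivation:
After move 1 (F'): F=GGGG U=WWRR R=YRYR D=OOYY L=OWOW
After move 2 (F'): F=GGGG U=WWYY R=OROR D=WWYY L=OROR
After move 3 (R): R=OORR U=WGYG F=GWGY D=WBYB B=YBWB
After move 4 (U'): U=GGWY F=ORGY R=GWRR B=OOWB L=YBOR
After move 5 (R): R=RGRW U=GRWY F=OBGB D=WWYO B=YOGB
Query 1: L[1] = B
Query 2: F[1] = B
Query 3: U[1] = R
Query 4: D[1] = W
Query 5: R[3] = W
Query 6: L[0] = Y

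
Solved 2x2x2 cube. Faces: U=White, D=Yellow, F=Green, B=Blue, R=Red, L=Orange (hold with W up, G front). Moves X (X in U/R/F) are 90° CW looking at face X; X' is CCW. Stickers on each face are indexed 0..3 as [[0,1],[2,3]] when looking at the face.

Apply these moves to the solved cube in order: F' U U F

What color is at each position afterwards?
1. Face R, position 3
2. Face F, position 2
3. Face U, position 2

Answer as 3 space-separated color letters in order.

Answer: R G W

Derivation:
After move 1 (F'): F=GGGG U=WWRR R=YRYR D=OOYY L=OWOW
After move 2 (U): U=RWRW F=YRGG R=BBYR B=OWBB L=GGOW
After move 3 (U): U=RRWW F=BBGG R=OWYR B=GGBB L=YROW
After move 4 (F): F=GBGB U=RRWR R=WWWR D=YOYY L=YOOO
Query 1: R[3] = R
Query 2: F[2] = G
Query 3: U[2] = W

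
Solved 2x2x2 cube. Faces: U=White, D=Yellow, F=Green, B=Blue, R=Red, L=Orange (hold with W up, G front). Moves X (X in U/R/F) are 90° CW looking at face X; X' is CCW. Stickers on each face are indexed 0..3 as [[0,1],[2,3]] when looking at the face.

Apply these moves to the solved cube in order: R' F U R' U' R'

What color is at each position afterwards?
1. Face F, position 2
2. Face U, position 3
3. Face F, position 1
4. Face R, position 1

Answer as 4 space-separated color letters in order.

Answer: W B O B

Derivation:
After move 1 (R'): R=RRRR U=WBWB F=GWGW D=YGYG B=YBYB
After move 2 (F): F=GGWW U=WBOO R=WRBR D=RRYG L=OYOG
After move 3 (U): U=OWOB F=WRWW R=YBBR B=OYYB L=GGOG
After move 4 (R'): R=BRYB U=OYOO F=WWWB D=RRYW B=GYRB
After move 5 (U'): U=YOOO F=GGWB R=WWYB B=BRRB L=GYOG
After move 6 (R'): R=WBWY U=YROB F=GOWO D=RGYB B=WRRB
Query 1: F[2] = W
Query 2: U[3] = B
Query 3: F[1] = O
Query 4: R[1] = B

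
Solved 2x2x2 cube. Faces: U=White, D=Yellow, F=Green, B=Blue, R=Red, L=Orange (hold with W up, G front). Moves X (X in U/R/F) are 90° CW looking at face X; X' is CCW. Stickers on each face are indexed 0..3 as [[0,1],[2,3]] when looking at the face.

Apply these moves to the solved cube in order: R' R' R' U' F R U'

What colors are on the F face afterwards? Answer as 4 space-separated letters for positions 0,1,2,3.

Answer: W Y Y B

Derivation:
After move 1 (R'): R=RRRR U=WBWB F=GWGW D=YGYG B=YBYB
After move 2 (R'): R=RRRR U=WYWY F=GBGB D=YWYW B=GBGB
After move 3 (R'): R=RRRR U=WGWG F=GYGY D=YBYB B=WBWB
After move 4 (U'): U=GGWW F=OOGY R=GYRR B=RRWB L=WBOO
After move 5 (F): F=GOYO U=GGOB R=WYWR D=RGYB L=WYOB
After move 6 (R): R=WWRY U=GOOO F=GGYB D=RWYR B=BRGB
After move 7 (U'): U=OOGO F=WYYB R=GGRY B=WWGB L=BROB
Query: F face = WYYB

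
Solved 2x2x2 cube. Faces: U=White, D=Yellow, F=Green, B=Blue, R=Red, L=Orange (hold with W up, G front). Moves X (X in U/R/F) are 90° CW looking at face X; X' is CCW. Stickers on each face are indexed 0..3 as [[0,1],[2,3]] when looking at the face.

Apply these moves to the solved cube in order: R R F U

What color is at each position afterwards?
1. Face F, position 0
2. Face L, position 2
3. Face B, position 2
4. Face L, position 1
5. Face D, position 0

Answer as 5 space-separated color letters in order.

After move 1 (R): R=RRRR U=WGWG F=GYGY D=YBYB B=WBWB
After move 2 (R): R=RRRR U=WYWY F=GBGB D=YWYW B=GBGB
After move 3 (F): F=GGBB U=WYOO R=WRYR D=RRYW L=OYOW
After move 4 (U): U=OWOY F=WRBB R=GBYR B=OYGB L=GGOW
Query 1: F[0] = W
Query 2: L[2] = O
Query 3: B[2] = G
Query 4: L[1] = G
Query 5: D[0] = R

Answer: W O G G R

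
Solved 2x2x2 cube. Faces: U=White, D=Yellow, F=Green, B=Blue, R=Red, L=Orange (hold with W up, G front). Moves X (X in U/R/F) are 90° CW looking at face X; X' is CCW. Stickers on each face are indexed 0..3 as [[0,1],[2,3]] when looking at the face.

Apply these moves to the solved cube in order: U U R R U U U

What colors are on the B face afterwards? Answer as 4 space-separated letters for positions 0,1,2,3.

After move 1 (U): U=WWWW F=RRGG R=BBRR B=OOBB L=GGOO
After move 2 (U): U=WWWW F=BBGG R=OORR B=GGBB L=RROO
After move 3 (R): R=RORO U=WBWG F=BYGY D=YBYG B=WGWB
After move 4 (R): R=RROO U=WYWY F=BBGG D=YWYW B=GGBB
After move 5 (U): U=WWYY F=RRGG R=GGOO B=RRBB L=BBOO
After move 6 (U): U=YWYW F=GGGG R=RROO B=BBBB L=RROO
After move 7 (U): U=YYWW F=RRGG R=BBOO B=RRBB L=GGOO
Query: B face = RRBB

Answer: R R B B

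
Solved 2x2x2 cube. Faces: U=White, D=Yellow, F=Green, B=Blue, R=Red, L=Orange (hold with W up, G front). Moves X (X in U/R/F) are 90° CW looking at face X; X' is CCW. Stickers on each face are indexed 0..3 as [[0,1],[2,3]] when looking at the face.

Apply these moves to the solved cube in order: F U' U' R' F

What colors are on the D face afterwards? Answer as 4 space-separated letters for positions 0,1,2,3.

After move 1 (F): F=GGGG U=WWOO R=WRWR D=RRYY L=OYOY
After move 2 (U'): U=WOWO F=OYGG R=GGWR B=WRBB L=BBOY
After move 3 (U'): U=OOWW F=BBGG R=OYWR B=GGBB L=WROY
After move 4 (R'): R=YROW U=OBWG F=BOGW D=RBYG B=YGRB
After move 5 (F): F=GBWO U=OBYR R=WRGW D=OYYG L=WROB
Query: D face = OYYG

Answer: O Y Y G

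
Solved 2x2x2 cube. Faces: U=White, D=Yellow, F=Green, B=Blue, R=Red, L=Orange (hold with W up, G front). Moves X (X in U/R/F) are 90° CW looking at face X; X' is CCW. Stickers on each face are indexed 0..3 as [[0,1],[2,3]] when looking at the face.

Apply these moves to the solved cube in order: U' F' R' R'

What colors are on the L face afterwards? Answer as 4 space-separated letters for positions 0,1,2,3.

After move 1 (U'): U=WWWW F=OOGG R=GGRR B=RRBB L=BBOO
After move 2 (F'): F=OGOG U=WWGR R=YGYR D=BOYY L=BWOW
After move 3 (R'): R=GRYY U=WBGR F=OWOR D=BGYG B=YROB
After move 4 (R'): R=RYGY U=WOGY F=OBOR D=BWYR B=GRGB
Query: L face = BWOW

Answer: B W O W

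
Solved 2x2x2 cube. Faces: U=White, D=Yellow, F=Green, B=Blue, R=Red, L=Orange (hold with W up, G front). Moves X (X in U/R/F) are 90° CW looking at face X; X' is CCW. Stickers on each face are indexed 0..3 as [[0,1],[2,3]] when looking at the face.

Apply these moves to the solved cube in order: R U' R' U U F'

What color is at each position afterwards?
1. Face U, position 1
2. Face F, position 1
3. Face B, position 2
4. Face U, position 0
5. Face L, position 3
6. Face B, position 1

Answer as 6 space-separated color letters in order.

After move 1 (R): R=RRRR U=WGWG F=GYGY D=YBYB B=WBWB
After move 2 (U'): U=GGWW F=OOGY R=GYRR B=RRWB L=WBOO
After move 3 (R'): R=YRGR U=GWWR F=OGGW D=YOYY B=BRBB
After move 4 (U): U=WGRW F=YRGW R=BRGR B=WBBB L=OGOO
After move 5 (U): U=RWWG F=BRGW R=WBGR B=OGBB L=YROO
After move 6 (F'): F=RWBG U=RWWG R=OBYR D=ROYY L=YGOW
Query 1: U[1] = W
Query 2: F[1] = W
Query 3: B[2] = B
Query 4: U[0] = R
Query 5: L[3] = W
Query 6: B[1] = G

Answer: W W B R W G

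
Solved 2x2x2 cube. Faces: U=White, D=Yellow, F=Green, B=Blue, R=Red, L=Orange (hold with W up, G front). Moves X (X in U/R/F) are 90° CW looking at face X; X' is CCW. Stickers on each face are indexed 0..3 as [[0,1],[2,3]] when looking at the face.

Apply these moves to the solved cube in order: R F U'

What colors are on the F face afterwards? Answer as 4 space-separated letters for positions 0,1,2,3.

After move 1 (R): R=RRRR U=WGWG F=GYGY D=YBYB B=WBWB
After move 2 (F): F=GGYY U=WGOO R=WRGR D=RRYB L=OYOB
After move 3 (U'): U=GOWO F=OYYY R=GGGR B=WRWB L=WBOB
Query: F face = OYYY

Answer: O Y Y Y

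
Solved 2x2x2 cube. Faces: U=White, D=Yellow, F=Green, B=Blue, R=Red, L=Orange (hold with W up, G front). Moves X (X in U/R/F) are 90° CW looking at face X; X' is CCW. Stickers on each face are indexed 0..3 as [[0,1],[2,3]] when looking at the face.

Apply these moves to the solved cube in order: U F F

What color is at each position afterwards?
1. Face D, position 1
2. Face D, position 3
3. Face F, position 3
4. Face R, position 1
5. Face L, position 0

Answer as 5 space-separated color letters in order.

Answer: W Y R B G

Derivation:
After move 1 (U): U=WWWW F=RRGG R=BBRR B=OOBB L=GGOO
After move 2 (F): F=GRGR U=WWOG R=WBWR D=RBYY L=GYOY
After move 3 (F): F=GGRR U=WWYY R=OBGR D=WWYY L=GROB
Query 1: D[1] = W
Query 2: D[3] = Y
Query 3: F[3] = R
Query 4: R[1] = B
Query 5: L[0] = G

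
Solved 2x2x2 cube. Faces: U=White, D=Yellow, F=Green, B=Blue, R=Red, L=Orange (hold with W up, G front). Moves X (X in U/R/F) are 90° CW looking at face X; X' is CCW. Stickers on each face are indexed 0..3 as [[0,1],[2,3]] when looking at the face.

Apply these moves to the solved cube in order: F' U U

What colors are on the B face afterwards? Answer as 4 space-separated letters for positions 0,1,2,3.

Answer: G G B B

Derivation:
After move 1 (F'): F=GGGG U=WWRR R=YRYR D=OOYY L=OWOW
After move 2 (U): U=RWRW F=YRGG R=BBYR B=OWBB L=GGOW
After move 3 (U): U=RRWW F=BBGG R=OWYR B=GGBB L=YROW
Query: B face = GGBB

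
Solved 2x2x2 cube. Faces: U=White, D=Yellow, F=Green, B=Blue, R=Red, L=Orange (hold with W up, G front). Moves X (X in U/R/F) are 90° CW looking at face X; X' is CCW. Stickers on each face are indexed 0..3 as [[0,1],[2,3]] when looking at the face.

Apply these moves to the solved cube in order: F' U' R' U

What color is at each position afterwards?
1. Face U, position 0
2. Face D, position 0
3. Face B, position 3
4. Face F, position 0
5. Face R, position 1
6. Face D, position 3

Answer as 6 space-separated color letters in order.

After move 1 (F'): F=GGGG U=WWRR R=YRYR D=OOYY L=OWOW
After move 2 (U'): U=WRWR F=OWGG R=GGYR B=YRBB L=BBOW
After move 3 (R'): R=GRGY U=WBWY F=ORGR D=OWYG B=YROB
After move 4 (U): U=WWYB F=GRGR R=YRGY B=BBOB L=OROW
Query 1: U[0] = W
Query 2: D[0] = O
Query 3: B[3] = B
Query 4: F[0] = G
Query 5: R[1] = R
Query 6: D[3] = G

Answer: W O B G R G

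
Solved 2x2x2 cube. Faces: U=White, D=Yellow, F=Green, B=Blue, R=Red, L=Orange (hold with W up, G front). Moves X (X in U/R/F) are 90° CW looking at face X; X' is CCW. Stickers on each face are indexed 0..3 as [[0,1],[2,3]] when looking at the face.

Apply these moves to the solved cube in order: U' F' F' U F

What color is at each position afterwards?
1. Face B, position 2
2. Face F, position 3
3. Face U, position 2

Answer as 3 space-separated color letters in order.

Answer: B G G

Derivation:
After move 1 (U'): U=WWWW F=OOGG R=GGRR B=RRBB L=BBOO
After move 2 (F'): F=OGOG U=WWGR R=YGYR D=BOYY L=BWOW
After move 3 (F'): F=GGOO U=WWYY R=OGBR D=WWYY L=BROG
After move 4 (U): U=YWYW F=OGOO R=RRBR B=BRBB L=GGOG
After move 5 (F): F=OOOG U=YWGG R=YRWR D=BRYY L=GWOW
Query 1: B[2] = B
Query 2: F[3] = G
Query 3: U[2] = G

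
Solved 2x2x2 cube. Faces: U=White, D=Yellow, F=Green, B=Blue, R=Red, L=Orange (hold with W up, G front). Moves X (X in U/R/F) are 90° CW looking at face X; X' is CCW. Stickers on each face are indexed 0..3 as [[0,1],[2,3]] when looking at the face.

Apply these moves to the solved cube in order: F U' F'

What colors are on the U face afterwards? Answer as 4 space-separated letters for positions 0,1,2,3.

After move 1 (F): F=GGGG U=WWOO R=WRWR D=RRYY L=OYOY
After move 2 (U'): U=WOWO F=OYGG R=GGWR B=WRBB L=BBOY
After move 3 (F'): F=YGOG U=WOGW R=RGRR D=BYYY L=BOOW
Query: U face = WOGW

Answer: W O G W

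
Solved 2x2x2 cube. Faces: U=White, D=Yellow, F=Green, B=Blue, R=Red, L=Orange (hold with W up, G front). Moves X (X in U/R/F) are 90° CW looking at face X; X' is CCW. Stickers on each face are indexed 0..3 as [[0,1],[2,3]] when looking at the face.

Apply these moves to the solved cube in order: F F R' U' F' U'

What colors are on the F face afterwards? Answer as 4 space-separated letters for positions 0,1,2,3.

Answer: Y Y O G

Derivation:
After move 1 (F): F=GGGG U=WWOO R=WRWR D=RRYY L=OYOY
After move 2 (F): F=GGGG U=WWYY R=OROR D=WWYY L=OROR
After move 3 (R'): R=RROO U=WBYB F=GWGY D=WGYG B=YBWB
After move 4 (U'): U=BBWY F=ORGY R=GWOO B=RRWB L=YBOR
After move 5 (F'): F=RYOG U=BBGO R=GWWO D=BRYG L=YYOW
After move 6 (U'): U=BOBG F=YYOG R=RYWO B=GWWB L=RROW
Query: F face = YYOG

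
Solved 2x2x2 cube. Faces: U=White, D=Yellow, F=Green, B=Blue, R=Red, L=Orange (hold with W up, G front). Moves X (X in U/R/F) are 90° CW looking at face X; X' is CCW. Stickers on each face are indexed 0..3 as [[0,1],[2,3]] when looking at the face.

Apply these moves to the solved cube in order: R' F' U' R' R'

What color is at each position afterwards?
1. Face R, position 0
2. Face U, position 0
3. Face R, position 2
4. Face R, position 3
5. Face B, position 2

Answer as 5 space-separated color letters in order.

Answer: R B W W B

Derivation:
After move 1 (R'): R=RRRR U=WBWB F=GWGW D=YGYG B=YBYB
After move 2 (F'): F=WWGG U=WBRR R=GRYR D=OOYG L=OBOW
After move 3 (U'): U=BRWR F=OBGG R=WWYR B=GRYB L=YBOW
After move 4 (R'): R=WRWY U=BYWG F=ORGR D=OBYG B=GROB
After move 5 (R'): R=RYWW U=BOWG F=OYGG D=ORYR B=GRBB
Query 1: R[0] = R
Query 2: U[0] = B
Query 3: R[2] = W
Query 4: R[3] = W
Query 5: B[2] = B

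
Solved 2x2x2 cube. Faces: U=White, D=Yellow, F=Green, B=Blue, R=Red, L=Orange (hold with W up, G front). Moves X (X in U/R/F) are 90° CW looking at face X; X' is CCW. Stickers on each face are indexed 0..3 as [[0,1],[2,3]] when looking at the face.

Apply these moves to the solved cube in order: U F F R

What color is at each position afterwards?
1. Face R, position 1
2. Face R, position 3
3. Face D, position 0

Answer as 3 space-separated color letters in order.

Answer: O B W

Derivation:
After move 1 (U): U=WWWW F=RRGG R=BBRR B=OOBB L=GGOO
After move 2 (F): F=GRGR U=WWOG R=WBWR D=RBYY L=GYOY
After move 3 (F): F=GGRR U=WWYY R=OBGR D=WWYY L=GROB
After move 4 (R): R=GORB U=WGYR F=GWRY D=WBYO B=YOWB
Query 1: R[1] = O
Query 2: R[3] = B
Query 3: D[0] = W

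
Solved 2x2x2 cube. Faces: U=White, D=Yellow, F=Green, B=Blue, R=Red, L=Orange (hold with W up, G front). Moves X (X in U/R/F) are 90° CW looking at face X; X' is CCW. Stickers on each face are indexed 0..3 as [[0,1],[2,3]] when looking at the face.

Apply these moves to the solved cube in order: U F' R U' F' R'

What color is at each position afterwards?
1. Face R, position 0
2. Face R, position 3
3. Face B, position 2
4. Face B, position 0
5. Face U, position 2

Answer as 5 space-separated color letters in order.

Answer: O G W O R

Derivation:
After move 1 (U): U=WWWW F=RRGG R=BBRR B=OOBB L=GGOO
After move 2 (F'): F=RGRG U=WWBR R=YBYR D=GOYY L=GWOW
After move 3 (R): R=YYRB U=WGBG F=RORY D=GBYO B=ROWB
After move 4 (U'): U=GGWB F=GWRY R=RORB B=YYWB L=ROOW
After move 5 (F'): F=WYGR U=GGRR R=BOGB D=OWYO L=RBOW
After move 6 (R'): R=OBBG U=GWRY F=WGGR D=OYYR B=OYWB
Query 1: R[0] = O
Query 2: R[3] = G
Query 3: B[2] = W
Query 4: B[0] = O
Query 5: U[2] = R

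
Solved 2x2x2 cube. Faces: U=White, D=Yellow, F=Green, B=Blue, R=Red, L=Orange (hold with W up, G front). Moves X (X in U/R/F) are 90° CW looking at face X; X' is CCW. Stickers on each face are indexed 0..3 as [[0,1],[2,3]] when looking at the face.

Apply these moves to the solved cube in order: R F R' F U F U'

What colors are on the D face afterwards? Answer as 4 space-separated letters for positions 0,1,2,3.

After move 1 (R): R=RRRR U=WGWG F=GYGY D=YBYB B=WBWB
After move 2 (F): F=GGYY U=WGOO R=WRGR D=RRYB L=OYOB
After move 3 (R'): R=RRWG U=WWOW F=GGYO D=RGYY B=BBRB
After move 4 (F): F=YGOG U=WWBY R=ORWG D=WRYY L=OROG
After move 5 (U): U=BWYW F=OROG R=BBWG B=ORRB L=YGOG
After move 6 (F): F=OOGR U=BWGG R=YBWG D=WBYY L=YWOR
After move 7 (U'): U=WGBG F=YWGR R=OOWG B=YBRB L=OROR
Query: D face = WBYY

Answer: W B Y Y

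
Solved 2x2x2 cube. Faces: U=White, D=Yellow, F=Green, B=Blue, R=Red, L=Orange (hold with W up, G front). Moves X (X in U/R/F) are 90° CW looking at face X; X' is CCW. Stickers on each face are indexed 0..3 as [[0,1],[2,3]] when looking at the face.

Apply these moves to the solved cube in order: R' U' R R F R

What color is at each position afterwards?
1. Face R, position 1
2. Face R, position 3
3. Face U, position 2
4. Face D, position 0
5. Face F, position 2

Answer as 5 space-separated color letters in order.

After move 1 (R'): R=RRRR U=WBWB F=GWGW D=YGYG B=YBYB
After move 2 (U'): U=BBWW F=OOGW R=GWRR B=RRYB L=YBOO
After move 3 (R): R=RGRW U=BOWW F=OGGG D=YYYR B=WRBB
After move 4 (R): R=RRWG U=BGWG F=OYGR D=YBYW B=WROB
After move 5 (F): F=GORY U=BGOB R=WRGG D=WRYW L=YYOB
After move 6 (R): R=GWGR U=BOOY F=GRRW D=WOYW B=BRGB
Query 1: R[1] = W
Query 2: R[3] = R
Query 3: U[2] = O
Query 4: D[0] = W
Query 5: F[2] = R

Answer: W R O W R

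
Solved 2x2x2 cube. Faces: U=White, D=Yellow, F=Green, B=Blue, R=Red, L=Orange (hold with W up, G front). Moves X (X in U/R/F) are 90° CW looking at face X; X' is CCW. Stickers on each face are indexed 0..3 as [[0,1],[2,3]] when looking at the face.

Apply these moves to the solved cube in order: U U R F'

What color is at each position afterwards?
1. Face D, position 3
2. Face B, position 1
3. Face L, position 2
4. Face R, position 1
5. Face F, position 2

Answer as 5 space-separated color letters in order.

After move 1 (U): U=WWWW F=RRGG R=BBRR B=OOBB L=GGOO
After move 2 (U): U=WWWW F=BBGG R=OORR B=GGBB L=RROO
After move 3 (R): R=RORO U=WBWG F=BYGY D=YBYG B=WGWB
After move 4 (F'): F=YYBG U=WBRR R=BOYO D=ROYG L=RGOW
Query 1: D[3] = G
Query 2: B[1] = G
Query 3: L[2] = O
Query 4: R[1] = O
Query 5: F[2] = B

Answer: G G O O B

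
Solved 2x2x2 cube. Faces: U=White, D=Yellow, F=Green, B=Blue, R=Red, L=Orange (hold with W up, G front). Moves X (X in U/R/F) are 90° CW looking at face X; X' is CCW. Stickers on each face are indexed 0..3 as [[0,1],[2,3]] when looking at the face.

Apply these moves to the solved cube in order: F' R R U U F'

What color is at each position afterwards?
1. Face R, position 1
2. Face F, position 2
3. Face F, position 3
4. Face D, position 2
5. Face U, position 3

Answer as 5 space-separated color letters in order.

After move 1 (F'): F=GGGG U=WWRR R=YRYR D=OOYY L=OWOW
After move 2 (R): R=YYRR U=WGRG F=GOGY D=OBYB B=RBWB
After move 3 (R): R=RYRY U=WORY F=GBGB D=OWYR B=GBGB
After move 4 (U): U=RWYO F=RYGB R=GBRY B=OWGB L=GBOW
After move 5 (U): U=YROW F=GBGB R=OWRY B=GBGB L=RYOW
After move 6 (F'): F=BBGG U=YROR R=WWOY D=YWYR L=RWOO
Query 1: R[1] = W
Query 2: F[2] = G
Query 3: F[3] = G
Query 4: D[2] = Y
Query 5: U[3] = R

Answer: W G G Y R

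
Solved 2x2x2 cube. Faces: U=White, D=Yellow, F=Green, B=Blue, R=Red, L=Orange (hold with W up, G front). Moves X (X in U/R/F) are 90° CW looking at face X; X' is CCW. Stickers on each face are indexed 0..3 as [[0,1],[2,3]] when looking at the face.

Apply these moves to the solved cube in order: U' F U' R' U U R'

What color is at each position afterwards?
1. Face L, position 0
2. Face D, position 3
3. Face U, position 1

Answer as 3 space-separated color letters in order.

Answer: O O G

Derivation:
After move 1 (U'): U=WWWW F=OOGG R=GGRR B=RRBB L=BBOO
After move 2 (F): F=GOGO U=WWOB R=WGWR D=RGYY L=BYOY
After move 3 (U'): U=WBWO F=BYGO R=GOWR B=WGBB L=RROY
After move 4 (R'): R=ORGW U=WBWW F=BBGO D=RYYO B=YGGB
After move 5 (U): U=WWWB F=ORGO R=YGGW B=RRGB L=BBOY
After move 6 (U): U=WWBW F=YGGO R=RRGW B=BBGB L=OROY
After move 7 (R'): R=RWRG U=WGBB F=YWGW D=RGYO B=OBYB
Query 1: L[0] = O
Query 2: D[3] = O
Query 3: U[1] = G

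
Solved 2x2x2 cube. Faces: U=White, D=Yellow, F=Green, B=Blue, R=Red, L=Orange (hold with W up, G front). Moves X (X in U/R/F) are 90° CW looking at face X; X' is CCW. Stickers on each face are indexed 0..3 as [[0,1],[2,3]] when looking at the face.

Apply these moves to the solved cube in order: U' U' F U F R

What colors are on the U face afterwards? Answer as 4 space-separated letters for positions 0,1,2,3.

Answer: O W Y O

Derivation:
After move 1 (U'): U=WWWW F=OOGG R=GGRR B=RRBB L=BBOO
After move 2 (U'): U=WWWW F=BBGG R=OORR B=GGBB L=RROO
After move 3 (F): F=GBGB U=WWOR R=WOWR D=ROYY L=RYOY
After move 4 (U): U=OWRW F=WOGB R=GGWR B=RYBB L=GBOY
After move 5 (F): F=GWBO U=OWYB R=RGWR D=WGYY L=GROO
After move 6 (R): R=WRRG U=OWYO F=GGBY D=WBYR B=BYWB
Query: U face = OWYO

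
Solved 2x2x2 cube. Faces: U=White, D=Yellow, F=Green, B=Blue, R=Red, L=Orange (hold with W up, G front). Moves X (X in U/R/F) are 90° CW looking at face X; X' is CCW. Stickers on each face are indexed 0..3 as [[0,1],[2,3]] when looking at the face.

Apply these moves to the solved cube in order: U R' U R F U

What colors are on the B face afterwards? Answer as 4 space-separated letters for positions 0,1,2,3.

Answer: R Y W B

Derivation:
After move 1 (U): U=WWWW F=RRGG R=BBRR B=OOBB L=GGOO
After move 2 (R'): R=BRBR U=WBWO F=RWGW D=YRYG B=YOYB
After move 3 (U): U=WWOB F=BRGW R=YOBR B=GGYB L=RWOO
After move 4 (R): R=BYRO U=WROW F=BRGG D=YYYG B=BGWB
After move 5 (F): F=GBGR U=WROW R=OYWO D=RBYG L=RYOY
After move 6 (U): U=OWWR F=OYGR R=BGWO B=RYWB L=GBOY
Query: B face = RYWB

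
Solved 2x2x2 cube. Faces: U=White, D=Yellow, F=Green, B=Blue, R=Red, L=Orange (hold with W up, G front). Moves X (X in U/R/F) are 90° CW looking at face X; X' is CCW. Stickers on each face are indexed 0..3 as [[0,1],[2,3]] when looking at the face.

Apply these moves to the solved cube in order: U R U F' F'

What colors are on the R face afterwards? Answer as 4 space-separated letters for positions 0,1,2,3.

After move 1 (U): U=WWWW F=RRGG R=BBRR B=OOBB L=GGOO
After move 2 (R): R=RBRB U=WRWG F=RYGY D=YBYO B=WOWB
After move 3 (U): U=WWGR F=RBGY R=WORB B=GGWB L=RYOO
After move 4 (F'): F=BYRG U=WWWR R=BOYB D=YOYO L=RROG
After move 5 (F'): F=YGBR U=WWBY R=OOYB D=RGYO L=RROW
Query: R face = OOYB

Answer: O O Y B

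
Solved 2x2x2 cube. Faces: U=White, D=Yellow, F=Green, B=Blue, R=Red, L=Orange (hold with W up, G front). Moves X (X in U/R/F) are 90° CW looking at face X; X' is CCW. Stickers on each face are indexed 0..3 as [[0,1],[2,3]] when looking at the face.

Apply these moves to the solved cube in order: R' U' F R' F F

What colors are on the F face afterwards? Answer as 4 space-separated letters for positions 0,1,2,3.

Answer: B W B G

Derivation:
After move 1 (R'): R=RRRR U=WBWB F=GWGW D=YGYG B=YBYB
After move 2 (U'): U=BBWW F=OOGW R=GWRR B=RRYB L=YBOO
After move 3 (F): F=GOWO U=BBOB R=WWWR D=RGYG L=YYOG
After move 4 (R'): R=WRWW U=BYOR F=GBWB D=ROYO B=GRGB
After move 5 (F): F=WGBB U=BYGY R=ORRW D=WWYO L=YROO
After move 6 (F): F=BWBG U=BYOR R=GRYW D=ROYO L=YWOW
Query: F face = BWBG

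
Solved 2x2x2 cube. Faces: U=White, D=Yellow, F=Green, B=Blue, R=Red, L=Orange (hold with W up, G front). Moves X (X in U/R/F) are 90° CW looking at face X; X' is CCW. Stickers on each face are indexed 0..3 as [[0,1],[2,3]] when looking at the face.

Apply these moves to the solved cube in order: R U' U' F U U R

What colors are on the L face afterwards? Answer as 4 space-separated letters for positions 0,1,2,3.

After move 1 (R): R=RRRR U=WGWG F=GYGY D=YBYB B=WBWB
After move 2 (U'): U=GGWW F=OOGY R=GYRR B=RRWB L=WBOO
After move 3 (U'): U=GWGW F=WBGY R=OORR B=GYWB L=RROO
After move 4 (F): F=GWYB U=GWOR R=GOWR D=ROYB L=RYOB
After move 5 (U): U=OGRW F=GOYB R=GYWR B=RYWB L=GWOB
After move 6 (U): U=ROWG F=GYYB R=RYWR B=GWWB L=GOOB
After move 7 (R): R=WRRY U=RYWB F=GOYB D=RWYG B=GWOB
Query: L face = GOOB

Answer: G O O B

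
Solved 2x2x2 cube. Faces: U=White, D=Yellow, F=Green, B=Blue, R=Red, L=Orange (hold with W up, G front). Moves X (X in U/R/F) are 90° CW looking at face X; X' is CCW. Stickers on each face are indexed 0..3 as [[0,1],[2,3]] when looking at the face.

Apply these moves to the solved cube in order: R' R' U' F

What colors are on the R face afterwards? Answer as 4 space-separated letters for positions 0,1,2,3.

Answer: W B W R

Derivation:
After move 1 (R'): R=RRRR U=WBWB F=GWGW D=YGYG B=YBYB
After move 2 (R'): R=RRRR U=WYWY F=GBGB D=YWYW B=GBGB
After move 3 (U'): U=YYWW F=OOGB R=GBRR B=RRGB L=GBOO
After move 4 (F): F=GOBO U=YYOB R=WBWR D=RGYW L=GYOW
Query: R face = WBWR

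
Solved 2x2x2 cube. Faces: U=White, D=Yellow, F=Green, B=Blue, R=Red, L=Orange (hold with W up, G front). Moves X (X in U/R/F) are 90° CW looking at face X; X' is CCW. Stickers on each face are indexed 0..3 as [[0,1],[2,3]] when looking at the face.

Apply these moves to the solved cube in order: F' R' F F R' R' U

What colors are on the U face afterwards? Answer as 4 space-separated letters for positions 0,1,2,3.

Answer: G W G R

Derivation:
After move 1 (F'): F=GGGG U=WWRR R=YRYR D=OOYY L=OWOW
After move 2 (R'): R=RRYY U=WBRB F=GWGR D=OGYG B=YBOB
After move 3 (F): F=GGRW U=WBWW R=RRBY D=YRYG L=OOOG
After move 4 (F): F=RGWG U=WBGO R=WRWY D=BRYG L=OYOR
After move 5 (R'): R=RYWW U=WOGY F=RBWO D=BGYG B=GBRB
After move 6 (R'): R=YWRW U=WRGG F=ROWY D=BBYO B=GBGB
After move 7 (U): U=GWGR F=YWWY R=GBRW B=OYGB L=ROOR
Query: U face = GWGR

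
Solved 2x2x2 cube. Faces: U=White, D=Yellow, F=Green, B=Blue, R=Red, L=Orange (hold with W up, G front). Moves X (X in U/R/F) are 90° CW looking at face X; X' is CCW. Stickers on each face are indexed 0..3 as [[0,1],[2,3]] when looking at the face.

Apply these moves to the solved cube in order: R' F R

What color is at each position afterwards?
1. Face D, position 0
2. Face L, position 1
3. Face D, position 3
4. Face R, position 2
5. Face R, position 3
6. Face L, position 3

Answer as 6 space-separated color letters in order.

Answer: R Y Y R R G

Derivation:
After move 1 (R'): R=RRRR U=WBWB F=GWGW D=YGYG B=YBYB
After move 2 (F): F=GGWW U=WBOO R=WRBR D=RRYG L=OYOG
After move 3 (R): R=BWRR U=WGOW F=GRWG D=RYYY B=OBBB
Query 1: D[0] = R
Query 2: L[1] = Y
Query 3: D[3] = Y
Query 4: R[2] = R
Query 5: R[3] = R
Query 6: L[3] = G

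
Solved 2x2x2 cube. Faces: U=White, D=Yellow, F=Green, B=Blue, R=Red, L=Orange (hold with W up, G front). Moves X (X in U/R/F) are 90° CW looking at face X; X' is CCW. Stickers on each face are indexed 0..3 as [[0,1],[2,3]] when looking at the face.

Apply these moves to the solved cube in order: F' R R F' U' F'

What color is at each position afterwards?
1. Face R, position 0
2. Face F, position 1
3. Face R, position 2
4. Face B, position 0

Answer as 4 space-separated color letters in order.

Answer: W G W W

Derivation:
After move 1 (F'): F=GGGG U=WWRR R=YRYR D=OOYY L=OWOW
After move 2 (R): R=YYRR U=WGRG F=GOGY D=OBYB B=RBWB
After move 3 (R): R=RYRY U=WORY F=GBGB D=OWYR B=GBGB
After move 4 (F'): F=BBGG U=WORR R=WYOY D=WWYR L=OYOR
After move 5 (U'): U=ORWR F=OYGG R=BBOY B=WYGB L=GBOR
After move 6 (F'): F=YGOG U=ORBO R=WBWY D=BRYR L=GROW
Query 1: R[0] = W
Query 2: F[1] = G
Query 3: R[2] = W
Query 4: B[0] = W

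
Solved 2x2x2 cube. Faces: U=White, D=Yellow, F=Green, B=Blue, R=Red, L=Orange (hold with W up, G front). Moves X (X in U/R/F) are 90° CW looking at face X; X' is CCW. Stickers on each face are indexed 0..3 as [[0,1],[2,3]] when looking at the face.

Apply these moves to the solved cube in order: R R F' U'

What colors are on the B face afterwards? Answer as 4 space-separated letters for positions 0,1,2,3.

Answer: W R G B

Derivation:
After move 1 (R): R=RRRR U=WGWG F=GYGY D=YBYB B=WBWB
After move 2 (R): R=RRRR U=WYWY F=GBGB D=YWYW B=GBGB
After move 3 (F'): F=BBGG U=WYRR R=WRYR D=OOYW L=OYOW
After move 4 (U'): U=YRWR F=OYGG R=BBYR B=WRGB L=GBOW
Query: B face = WRGB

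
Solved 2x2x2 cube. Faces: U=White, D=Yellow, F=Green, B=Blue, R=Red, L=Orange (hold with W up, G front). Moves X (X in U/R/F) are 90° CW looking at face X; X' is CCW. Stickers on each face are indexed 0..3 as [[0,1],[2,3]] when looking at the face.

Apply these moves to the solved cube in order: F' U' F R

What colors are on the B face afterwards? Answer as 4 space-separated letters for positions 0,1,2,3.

Answer: B R R B

Derivation:
After move 1 (F'): F=GGGG U=WWRR R=YRYR D=OOYY L=OWOW
After move 2 (U'): U=WRWR F=OWGG R=GGYR B=YRBB L=BBOW
After move 3 (F): F=GOGW U=WRWB R=WGRR D=YGYY L=BOOO
After move 4 (R): R=RWRG U=WOWW F=GGGY D=YBYY B=BRRB
Query: B face = BRRB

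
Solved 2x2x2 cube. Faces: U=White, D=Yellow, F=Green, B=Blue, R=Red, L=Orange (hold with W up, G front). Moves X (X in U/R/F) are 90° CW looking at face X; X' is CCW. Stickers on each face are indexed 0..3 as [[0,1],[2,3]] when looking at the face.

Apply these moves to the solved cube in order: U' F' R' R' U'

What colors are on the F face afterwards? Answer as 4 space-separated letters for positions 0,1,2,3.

Answer: B W O R

Derivation:
After move 1 (U'): U=WWWW F=OOGG R=GGRR B=RRBB L=BBOO
After move 2 (F'): F=OGOG U=WWGR R=YGYR D=BOYY L=BWOW
After move 3 (R'): R=GRYY U=WBGR F=OWOR D=BGYG B=YROB
After move 4 (R'): R=RYGY U=WOGY F=OBOR D=BWYR B=GRGB
After move 5 (U'): U=OYWG F=BWOR R=OBGY B=RYGB L=GROW
Query: F face = BWOR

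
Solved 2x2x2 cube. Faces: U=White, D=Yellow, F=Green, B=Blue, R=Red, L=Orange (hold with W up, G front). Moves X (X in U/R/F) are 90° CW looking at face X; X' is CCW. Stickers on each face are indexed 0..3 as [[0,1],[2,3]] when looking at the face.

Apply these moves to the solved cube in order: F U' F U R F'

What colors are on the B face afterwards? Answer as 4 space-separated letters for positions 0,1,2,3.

After move 1 (F): F=GGGG U=WWOO R=WRWR D=RRYY L=OYOY
After move 2 (U'): U=WOWO F=OYGG R=GGWR B=WRBB L=BBOY
After move 3 (F): F=GOGY U=WOYB R=WGOR D=WGYY L=BROR
After move 4 (U): U=YWBO F=WGGY R=WROR B=BRBB L=GOOR
After move 5 (R): R=OWRR U=YGBY F=WGGY D=WBYB B=ORWB
After move 6 (F'): F=GYWG U=YGOR R=BWWR D=ORYB L=GYOB
Query: B face = ORWB

Answer: O R W B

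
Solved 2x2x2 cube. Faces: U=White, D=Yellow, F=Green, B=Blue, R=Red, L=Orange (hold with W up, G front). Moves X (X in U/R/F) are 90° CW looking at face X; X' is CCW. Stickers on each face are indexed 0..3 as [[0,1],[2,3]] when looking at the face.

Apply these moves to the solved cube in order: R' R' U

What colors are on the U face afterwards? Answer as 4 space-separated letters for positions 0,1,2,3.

Answer: W W Y Y

Derivation:
After move 1 (R'): R=RRRR U=WBWB F=GWGW D=YGYG B=YBYB
After move 2 (R'): R=RRRR U=WYWY F=GBGB D=YWYW B=GBGB
After move 3 (U): U=WWYY F=RRGB R=GBRR B=OOGB L=GBOO
Query: U face = WWYY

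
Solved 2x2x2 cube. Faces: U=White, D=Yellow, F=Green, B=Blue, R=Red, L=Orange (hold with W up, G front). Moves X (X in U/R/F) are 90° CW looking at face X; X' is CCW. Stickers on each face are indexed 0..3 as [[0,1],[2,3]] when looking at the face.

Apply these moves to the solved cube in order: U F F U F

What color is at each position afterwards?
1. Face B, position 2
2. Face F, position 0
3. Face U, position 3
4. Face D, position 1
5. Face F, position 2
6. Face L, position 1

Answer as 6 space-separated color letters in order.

Answer: B R G O R W

Derivation:
After move 1 (U): U=WWWW F=RRGG R=BBRR B=OOBB L=GGOO
After move 2 (F): F=GRGR U=WWOG R=WBWR D=RBYY L=GYOY
After move 3 (F): F=GGRR U=WWYY R=OBGR D=WWYY L=GROB
After move 4 (U): U=YWYW F=OBRR R=OOGR B=GRBB L=GGOB
After move 5 (F): F=RORB U=YWBG R=YOWR D=GOYY L=GWOW
Query 1: B[2] = B
Query 2: F[0] = R
Query 3: U[3] = G
Query 4: D[1] = O
Query 5: F[2] = R
Query 6: L[1] = W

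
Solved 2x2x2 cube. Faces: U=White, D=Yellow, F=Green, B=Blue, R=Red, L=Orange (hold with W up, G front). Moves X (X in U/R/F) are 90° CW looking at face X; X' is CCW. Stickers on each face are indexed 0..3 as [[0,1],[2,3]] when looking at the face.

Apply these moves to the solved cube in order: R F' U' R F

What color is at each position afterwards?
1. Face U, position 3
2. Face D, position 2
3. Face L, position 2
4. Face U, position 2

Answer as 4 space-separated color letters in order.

After move 1 (R): R=RRRR U=WGWG F=GYGY D=YBYB B=WBWB
After move 2 (F'): F=YYGG U=WGRR R=BRYR D=OOYB L=OGOW
After move 3 (U'): U=GRWR F=OGGG R=YYYR B=BRWB L=WBOW
After move 4 (R): R=YYRY U=GGWG F=OOGB D=OWYB B=RRRB
After move 5 (F): F=GOBO U=GGWB R=WYGY D=RYYB L=WOOW
Query 1: U[3] = B
Query 2: D[2] = Y
Query 3: L[2] = O
Query 4: U[2] = W

Answer: B Y O W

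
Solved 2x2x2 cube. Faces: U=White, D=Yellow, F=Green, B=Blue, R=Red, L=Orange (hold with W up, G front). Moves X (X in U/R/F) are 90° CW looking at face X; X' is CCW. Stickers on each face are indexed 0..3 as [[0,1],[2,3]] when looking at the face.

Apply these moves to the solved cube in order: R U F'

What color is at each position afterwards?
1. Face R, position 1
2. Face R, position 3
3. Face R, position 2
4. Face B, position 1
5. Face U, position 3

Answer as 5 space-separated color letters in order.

Answer: B R Y O R

Derivation:
After move 1 (R): R=RRRR U=WGWG F=GYGY D=YBYB B=WBWB
After move 2 (U): U=WWGG F=RRGY R=WBRR B=OOWB L=GYOO
After move 3 (F'): F=RYRG U=WWWR R=BBYR D=YOYB L=GGOG
Query 1: R[1] = B
Query 2: R[3] = R
Query 3: R[2] = Y
Query 4: B[1] = O
Query 5: U[3] = R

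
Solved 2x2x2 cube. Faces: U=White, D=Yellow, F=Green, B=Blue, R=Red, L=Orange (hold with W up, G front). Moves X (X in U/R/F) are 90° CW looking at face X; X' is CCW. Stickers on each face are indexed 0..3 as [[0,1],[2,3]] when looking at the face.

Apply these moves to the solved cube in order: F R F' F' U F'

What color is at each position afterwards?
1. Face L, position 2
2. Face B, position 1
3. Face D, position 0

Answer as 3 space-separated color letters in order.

Answer: O R G

Derivation:
After move 1 (F): F=GGGG U=WWOO R=WRWR D=RRYY L=OYOY
After move 2 (R): R=WWRR U=WGOG F=GRGY D=RBYB B=OBWB
After move 3 (F'): F=RYGG U=WGWR R=BWRR D=YYYB L=OGOO
After move 4 (F'): F=YGRG U=WGBR R=YWYR D=GOYB L=OROW
After move 5 (U): U=BWRG F=YWRG R=OBYR B=ORWB L=YGOW
After move 6 (F'): F=WGYR U=BWOY R=OBGR D=GWYB L=YGOR
Query 1: L[2] = O
Query 2: B[1] = R
Query 3: D[0] = G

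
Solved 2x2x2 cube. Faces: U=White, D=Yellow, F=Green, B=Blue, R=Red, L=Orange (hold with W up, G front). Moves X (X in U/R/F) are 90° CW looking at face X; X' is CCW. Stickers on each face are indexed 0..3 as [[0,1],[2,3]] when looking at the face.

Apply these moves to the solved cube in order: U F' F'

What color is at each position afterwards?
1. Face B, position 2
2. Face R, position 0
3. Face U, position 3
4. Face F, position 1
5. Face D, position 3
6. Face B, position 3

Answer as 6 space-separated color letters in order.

Answer: B O Y G Y B

Derivation:
After move 1 (U): U=WWWW F=RRGG R=BBRR B=OOBB L=GGOO
After move 2 (F'): F=RGRG U=WWBR R=YBYR D=GOYY L=GWOW
After move 3 (F'): F=GGRR U=WWYY R=OBGR D=WWYY L=GROB
Query 1: B[2] = B
Query 2: R[0] = O
Query 3: U[3] = Y
Query 4: F[1] = G
Query 5: D[3] = Y
Query 6: B[3] = B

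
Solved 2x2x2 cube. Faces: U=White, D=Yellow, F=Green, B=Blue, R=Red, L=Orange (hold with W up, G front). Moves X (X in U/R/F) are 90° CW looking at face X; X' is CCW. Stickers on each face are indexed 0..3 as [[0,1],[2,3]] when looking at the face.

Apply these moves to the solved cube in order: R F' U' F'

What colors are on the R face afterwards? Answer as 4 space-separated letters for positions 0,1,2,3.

After move 1 (R): R=RRRR U=WGWG F=GYGY D=YBYB B=WBWB
After move 2 (F'): F=YYGG U=WGRR R=BRYR D=OOYB L=OGOW
After move 3 (U'): U=GRWR F=OGGG R=YYYR B=BRWB L=WBOW
After move 4 (F'): F=GGOG U=GRYY R=OYOR D=BWYB L=WROW
Query: R face = OYOR

Answer: O Y O R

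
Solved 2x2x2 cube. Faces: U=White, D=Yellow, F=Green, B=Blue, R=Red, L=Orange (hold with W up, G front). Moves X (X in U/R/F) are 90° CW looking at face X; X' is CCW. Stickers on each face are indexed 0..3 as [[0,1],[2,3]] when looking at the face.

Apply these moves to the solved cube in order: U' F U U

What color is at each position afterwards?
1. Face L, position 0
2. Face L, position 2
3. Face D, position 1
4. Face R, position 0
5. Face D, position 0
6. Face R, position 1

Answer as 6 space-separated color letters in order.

After move 1 (U'): U=WWWW F=OOGG R=GGRR B=RRBB L=BBOO
After move 2 (F): F=GOGO U=WWOB R=WGWR D=RGYY L=BYOY
After move 3 (U): U=OWBW F=WGGO R=RRWR B=BYBB L=GOOY
After move 4 (U): U=BOWW F=RRGO R=BYWR B=GOBB L=WGOY
Query 1: L[0] = W
Query 2: L[2] = O
Query 3: D[1] = G
Query 4: R[0] = B
Query 5: D[0] = R
Query 6: R[1] = Y

Answer: W O G B R Y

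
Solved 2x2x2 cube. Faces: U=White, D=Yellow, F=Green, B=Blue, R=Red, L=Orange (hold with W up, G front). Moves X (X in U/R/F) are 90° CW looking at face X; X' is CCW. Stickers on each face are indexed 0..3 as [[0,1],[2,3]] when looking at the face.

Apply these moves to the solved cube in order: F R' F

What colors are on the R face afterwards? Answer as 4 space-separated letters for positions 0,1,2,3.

After move 1 (F): F=GGGG U=WWOO R=WRWR D=RRYY L=OYOY
After move 2 (R'): R=RRWW U=WBOB F=GWGO D=RGYG B=YBRB
After move 3 (F): F=GGOW U=WBYY R=ORBW D=WRYG L=OROG
Query: R face = ORBW

Answer: O R B W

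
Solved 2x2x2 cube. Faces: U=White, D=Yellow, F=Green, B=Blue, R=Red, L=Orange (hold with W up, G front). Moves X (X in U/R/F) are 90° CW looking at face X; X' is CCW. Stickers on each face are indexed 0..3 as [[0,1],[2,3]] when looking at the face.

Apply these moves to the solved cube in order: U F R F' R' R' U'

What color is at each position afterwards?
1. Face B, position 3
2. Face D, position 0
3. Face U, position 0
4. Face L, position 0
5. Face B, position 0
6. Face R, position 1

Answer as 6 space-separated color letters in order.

Answer: B Y Y G B W

Derivation:
After move 1 (U): U=WWWW F=RRGG R=BBRR B=OOBB L=GGOO
After move 2 (F): F=GRGR U=WWOG R=WBWR D=RBYY L=GYOY
After move 3 (R): R=WWRB U=WROR F=GBGY D=RBYO B=GOWB
After move 4 (F'): F=BYGG U=WRWR R=BWRB D=YYYO L=GROO
After move 5 (R'): R=WBBR U=WWWG F=BRGR D=YYYG B=OOYB
After move 6 (R'): R=BRWB U=WYWO F=BWGG D=YRYR B=GOYB
After move 7 (U'): U=YOWW F=GRGG R=BWWB B=BRYB L=GOOO
Query 1: B[3] = B
Query 2: D[0] = Y
Query 3: U[0] = Y
Query 4: L[0] = G
Query 5: B[0] = B
Query 6: R[1] = W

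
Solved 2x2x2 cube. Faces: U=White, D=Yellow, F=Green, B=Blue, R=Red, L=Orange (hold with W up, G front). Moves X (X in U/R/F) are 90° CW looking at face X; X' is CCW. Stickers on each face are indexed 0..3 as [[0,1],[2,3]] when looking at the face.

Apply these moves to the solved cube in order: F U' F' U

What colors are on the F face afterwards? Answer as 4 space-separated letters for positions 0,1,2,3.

After move 1 (F): F=GGGG U=WWOO R=WRWR D=RRYY L=OYOY
After move 2 (U'): U=WOWO F=OYGG R=GGWR B=WRBB L=BBOY
After move 3 (F'): F=YGOG U=WOGW R=RGRR D=BYYY L=BOOW
After move 4 (U): U=GWWO F=RGOG R=WRRR B=BOBB L=YGOW
Query: F face = RGOG

Answer: R G O G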